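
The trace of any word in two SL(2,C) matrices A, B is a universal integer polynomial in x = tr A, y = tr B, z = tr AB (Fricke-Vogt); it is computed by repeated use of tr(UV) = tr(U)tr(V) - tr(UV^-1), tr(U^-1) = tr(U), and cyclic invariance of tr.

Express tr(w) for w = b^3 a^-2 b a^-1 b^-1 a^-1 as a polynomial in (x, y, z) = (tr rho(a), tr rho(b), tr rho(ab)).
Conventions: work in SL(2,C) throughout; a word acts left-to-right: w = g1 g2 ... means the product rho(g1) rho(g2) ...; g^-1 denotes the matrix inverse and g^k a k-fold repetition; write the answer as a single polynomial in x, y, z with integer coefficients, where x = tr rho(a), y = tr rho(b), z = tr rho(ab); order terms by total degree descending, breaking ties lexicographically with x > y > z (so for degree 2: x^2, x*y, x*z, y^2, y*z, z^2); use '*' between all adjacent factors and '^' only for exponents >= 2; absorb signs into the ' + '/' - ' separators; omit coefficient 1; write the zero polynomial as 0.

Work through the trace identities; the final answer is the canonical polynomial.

reduce: tr(b^2) = tr(b) tr(b) - tr(1) = y^2 - 2
tr(b^3) = tr(b) tr(b^2) - tr(b) = y^3 - 3*y
tr(b a b) = tr(b) tr(a b) - tr(a) = y*z - x
so tr(b^3 a) = tr(b) tr(b a b) - tr(b a) = y^2*z - x*y - z
reduce: tr(a^-1 b^3) = tr(b^3) tr(a) - tr(b^3 a) = x*y^3 - y^2*z - 2*x*y + z
tr(a^-1 b^3 a^-1) = tr(a^-1 b^3) tr(a) - tr(a^-1 b^3 a) = x^2*y^3 - x*y^2*z - 2*x^2*y - y^3 + x*z + 3*y
tr(a b a b) = tr(a b) tr(a b) - tr(1)   [split at repeated a] = z^2 - 2
reduce: tr(a b a) = tr(a) tr(b a) - tr(b) = x*z - y
so tr(b a b^2 a) = tr(b) tr(a b a b) - tr(a b a) = y*z^2 - x*z - y
tr(b^2 a^-1 b a) = tr(b a b^2) tr(a) - tr(b a b^2 a) = x*y^2*z - x^2*y - y*z^2 + y
tr(b a^2 b) = tr(a) tr(b^2 a) - tr(b^2) = x*y*z - x^2 - y^2 + 2
reduce: tr(a^2 b^3) = tr(b) tr(b a^2 b) - tr(b a^2) = x*y^2*z - x^2*y - y^3 - x*z + 3*y
tr(a b^4 a) = tr(b) tr(a^2 b^3) - tr(a^2 b^2) = x*y^3*z - x^2*y^2 - y^4 - 2*x*y*z + x^2 + 4*y^2 - 2
tr(b^2 a b a b) = tr(b) tr(a b a b^2) - tr(a b a b) = y^2*z^2 - x*y*z - y^2 - z^2 + 2
tr(a b^4 a b) = tr(b) tr(b^2 a b a b) - tr(b^2 a b a) = y^3*z^2 - x*y^2*z - y^3 - 2*y*z^2 + x*z + 3*y
tr(b a b^-1 a b^3) = tr(a b^4 a) tr(b) - tr(a b^4 a b) = x*y^4*z - x^2*y^3 - y^5 - y^3*z^2 - x*y^2*z + x^2*y + 5*y^3 + 2*y*z^2 - x*z - 5*y
tr(b a b a^2 b) = tr(a) tr(b^2 a b a) - tr(b^2 a b) = x*y*z^2 - x^2*z - y^2*z + z
so tr(b a b a^2) = tr(a) tr(b a b a) - tr(b a b) = x*z^2 - y*z - x
tr(a b^3 a b a) = tr(b) tr(b a b a^2 b) - tr(b a b a^2) = x*y^2*z^2 - x^2*y*z - y^3*z - x*z^2 + 2*y*z + x
tr(a b a b a b) = tr(b a) tr(b a b a) - tr(b^-1 a^-1)   [split at repeated b] = z^3 - 3*z
reduce: tr(a b a b a b^2) = tr(b) tr(a b a b a b) - tr(a b a b a) = y*z^3 - x*z^2 - 2*y*z + x
tr(a b^3 a b a b) = tr(b) tr(a b a b a b^2) - tr(a b a b a b) = y^2*z^3 - x*y*z^2 - 2*y^2*z - z^3 + x*y + 3*z
tr(b a b^-1 a b^3 a) = tr(a b^3 a b a) tr(b) - tr(a b^3 a b a b) = x*y^3*z^2 - x^2*y^2*z - y^4*z - y^2*z^3 + 4*y^2*z + z^3 - 3*z
tr(b^3 a^-1 b a b^-1 a) = tr(b a b^-1 a b^3) tr(a) - tr(b a b^-1 a b^3 a) = x^2*y^4*z - x^3*y^3 - x*y^5 - 2*x*y^3*z^2 + y^4*z + y^2*z^3 + x^3*y + 5*x*y^3 + 2*x*y*z^2 - x^2*z - 4*y^2*z - z^3 - 5*x*y + 3*z
reduce: tr(b^-1 a^-1 b^3 a^-1 b a) = tr(b^3 a^-1 b a b^-1) tr(a) - tr(b^3 a^-1 b a b^-1 a) = -x^2*y^4*z + x^3*y^3 + x*y^5 + 2*x*y^3*z^2 + x^2*y^2*z - y^4*z - y^2*z^3 - 2*x^3*y - 5*x*y^3 - 3*x*y*z^2 + x^2*z + 4*y^2*z + z^3 + 6*x*y - 3*z
tr(b a^-1 b^-1 a^-1 b^3 a^-1) = tr(b^-1 a^-1 b^3 a^-1 b) tr(a) - tr(b^-1 a^-1 b^3 a^-1 b a) = x^2*y^4*z - x*y^5 - 2*x*y^3*z^2 - 2*x^2*y^2*z + y^4*z + y^2*z^3 + 4*x*y^3 + 3*x*y*z^2 - 4*y^2*z - z^3 - 3*x*y + 3*z
tr(b^4) = tr(b) tr(b^3) - tr(b^2) = y^4 - 4*y^2 + 2
tr(a b^4) = tr(b) tr(b^2 a b) - tr(b^2 a) = y^3*z - x*y^2 - 2*y*z + x
reduce: tr(b a b^4) = tr(b) tr(a b^4) - tr(a b^3) = y^4*z - x*y^3 - 3*y^2*z + 2*x*y + z
tr(a b^4 a^-1 b) = tr(b a b^4) tr(a) - tr(b a b^4 a) = x*y^4*z - x^2*y^3 - y^3*z^2 - 2*x*y^2*z + 2*x^2*y + y^3 + 2*y*z^2 - 3*y
tr(b^4 a^-1 b^-1 a) = tr(a b^4 a^-1) tr(b) - tr(a b^4 a^-1 b) = -x*y^4*z + x^2*y^3 + y^5 + y^3*z^2 + 2*x*y^2*z - 2*x^2*y - 5*y^3 - 2*y*z^2 + 5*y
reduce: tr(b a^-1 b^-1 a^-1 b^3) = tr(b^4 a^-1 b^-1) tr(a) - tr(b^4 a^-1 b^-1 a) = x*y^4*z - y^5 - y^3*z^2 - 3*x*y^2*z + 5*y^3 + 2*y*z^2 + x*z - 5*y
so tr(b^3 a^-2 b a^-1 b^-1 a^-1) = tr(b a^-1 b^-1 a^-1 b^3 a^-1) tr(a) - tr(b a^-1 b^-1 a^-1 b^3) = x^3*y^4*z - x^2*y^5 - 2*x^2*y^3*z^2 - 2*x^3*y^2*z + x*y^2*z^3 + 4*x^2*y^3 + 3*x^2*y*z^2 + y^5 + y^3*z^2 - x*y^2*z - x*z^3 - 3*x^2*y - 5*y^3 - 2*y*z^2 + 2*x*z + 5*y

x^3*y^4*z - x^2*y^5 - 2*x^2*y^3*z^2 - 2*x^3*y^2*z + x*y^2*z^3 + 4*x^2*y^3 + 3*x^2*y*z^2 + y^5 + y^3*z^2 - x*y^2*z - x*z^3 - 3*x^2*y - 5*y^3 - 2*y*z^2 + 2*x*z + 5*y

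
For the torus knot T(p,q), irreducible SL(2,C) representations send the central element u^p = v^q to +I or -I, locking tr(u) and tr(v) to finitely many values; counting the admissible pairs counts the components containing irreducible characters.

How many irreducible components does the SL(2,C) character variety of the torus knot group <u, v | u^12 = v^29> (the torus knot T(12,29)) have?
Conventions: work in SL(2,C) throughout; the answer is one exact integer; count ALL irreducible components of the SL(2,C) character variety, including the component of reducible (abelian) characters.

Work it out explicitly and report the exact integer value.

155

Gamma = < u, v | u^12 = v^29 > (torus knot T(12,29)); the central element u^12 = v^29 acts as +I or -I in any irreducible SL(2,C) representation.
This locks tr(u) to 2*cos(pi*alpha/12), alpha in 1..11, and tr(v) to 2*cos(pi*beta/29), beta in 1..28, on each component of irreducible characters.
u^12 = (-1)^alpha I and v^29 = (-1)^beta I must agree, so alpha and beta have equal parity.
Enumerate parity-matched pairs: 6*14 odd-odd plus 5*14 even-even gives 154.
That is 154 components of irreducible characters, and with the reducible (abelian) component the total is 155.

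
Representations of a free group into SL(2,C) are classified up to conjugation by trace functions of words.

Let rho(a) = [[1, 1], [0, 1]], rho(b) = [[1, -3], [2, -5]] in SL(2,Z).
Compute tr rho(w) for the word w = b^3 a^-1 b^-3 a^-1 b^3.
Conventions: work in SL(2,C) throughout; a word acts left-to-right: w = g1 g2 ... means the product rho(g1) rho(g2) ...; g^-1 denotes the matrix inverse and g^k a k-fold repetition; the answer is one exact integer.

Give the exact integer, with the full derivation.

46688

rho(b) = [[1, -3], [2, -5]]
... * rho(b) = [[1, -3], [2, -5]]  ->  [[-5, 12], [-8, 19]]
... * rho(b) = [[1, -3], [2, -5]]  ->  [[19, -45], [30, -71]]
... * rho(a^-1) = [[1, -1], [0, 1]]  ->  [[19, -64], [30, -101]]
... * rho(b^-1) = [[-5, 3], [-2, 1]]  ->  [[33, -7], [52, -11]]
... * rho(b^-1) = [[-5, 3], [-2, 1]]  ->  [[-151, 92], [-238, 145]]
... * rho(b^-1) = [[-5, 3], [-2, 1]]  ->  [[571, -361], [900, -569]]
... * rho(a^-1) = [[1, -1], [0, 1]]  ->  [[571, -932], [900, -1469]]
... * rho(b) = [[1, -3], [2, -5]]  ->  [[-1293, 2947], [-2038, 4645]]
... * rho(b) = [[1, -3], [2, -5]]  ->  [[4601, -10856], [7252, -17111]]
... * rho(b) = [[1, -3], [2, -5]]  ->  [[-17111, 40477], [-26970, 63799]]
tr = -17111 + 63799 = 46688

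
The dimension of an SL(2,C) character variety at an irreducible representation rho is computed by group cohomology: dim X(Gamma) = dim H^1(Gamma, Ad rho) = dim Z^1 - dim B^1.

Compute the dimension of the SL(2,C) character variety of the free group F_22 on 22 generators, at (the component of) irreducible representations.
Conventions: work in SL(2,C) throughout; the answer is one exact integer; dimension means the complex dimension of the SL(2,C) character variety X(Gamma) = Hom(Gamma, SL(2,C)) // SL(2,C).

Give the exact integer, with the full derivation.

63

Here Gamma is free of rank 22 — no relator constrains a cocycle.
A cocycle picks one sl_2 vector per generator freely, giving dim Z^1 = 3*22 = 66.
dim B^1 = 3: the coboundary map is injective because an irreducible image has centralizer 0 in sl_2.
dim X = dim H^1 = dim Z^1 - dim B^1 = 66 - 3 = 63.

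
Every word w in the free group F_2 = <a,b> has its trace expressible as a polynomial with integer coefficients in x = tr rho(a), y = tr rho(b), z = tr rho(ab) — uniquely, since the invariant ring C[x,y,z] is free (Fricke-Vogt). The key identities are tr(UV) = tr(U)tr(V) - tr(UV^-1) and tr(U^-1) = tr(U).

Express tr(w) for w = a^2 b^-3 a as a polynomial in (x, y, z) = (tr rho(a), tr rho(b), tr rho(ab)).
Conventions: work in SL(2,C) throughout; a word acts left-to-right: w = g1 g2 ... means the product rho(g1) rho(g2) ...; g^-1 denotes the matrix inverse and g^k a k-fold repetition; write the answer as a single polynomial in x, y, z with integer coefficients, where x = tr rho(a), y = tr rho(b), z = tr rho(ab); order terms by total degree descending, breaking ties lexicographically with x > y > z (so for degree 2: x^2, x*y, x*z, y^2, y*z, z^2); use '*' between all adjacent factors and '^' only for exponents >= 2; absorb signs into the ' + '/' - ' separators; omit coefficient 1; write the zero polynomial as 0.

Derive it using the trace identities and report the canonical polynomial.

x^3*y^3 - x^2*y^2*z - 2*x^3*y - 2*x*y^3 + x^2*z + y^2*z + 5*x*y - z

apply: trace(a^2) = trace(a) * trace(a) - trace(1) = x^2 - 2
apply: trace(a^3) = trace(a) * trace(a^2) - trace(a) = x^3 - 3*x
trace(a b a) = trace(a) * trace(b a) - trace(b) = x*z - y
apply: trace(a^3 b) = trace(a) * trace(a b a) - trace(a b) = x^2*z - x*y - z
trace(a^3 b^-1) = trace(a^3) * trace(b) - trace(a^3 b) = x^3*y - x^2*z - 2*x*y + z
trace(b^-1 a^3 b^-1) = trace(a^3 b^-1) * trace(b) - trace(a^3) = x^3*y^2 - x^2*y*z - x^3 - 2*x*y^2 + y*z + 3*x
trace(a^2 b^-3 a) = trace(b^-1 a^3 b^-1) * trace(b) - trace(b^-1 a^3) = x^3*y^3 - x^2*y^2*z - 2*x^3*y - 2*x*y^3 + x^2*z + y^2*z + 5*x*y - z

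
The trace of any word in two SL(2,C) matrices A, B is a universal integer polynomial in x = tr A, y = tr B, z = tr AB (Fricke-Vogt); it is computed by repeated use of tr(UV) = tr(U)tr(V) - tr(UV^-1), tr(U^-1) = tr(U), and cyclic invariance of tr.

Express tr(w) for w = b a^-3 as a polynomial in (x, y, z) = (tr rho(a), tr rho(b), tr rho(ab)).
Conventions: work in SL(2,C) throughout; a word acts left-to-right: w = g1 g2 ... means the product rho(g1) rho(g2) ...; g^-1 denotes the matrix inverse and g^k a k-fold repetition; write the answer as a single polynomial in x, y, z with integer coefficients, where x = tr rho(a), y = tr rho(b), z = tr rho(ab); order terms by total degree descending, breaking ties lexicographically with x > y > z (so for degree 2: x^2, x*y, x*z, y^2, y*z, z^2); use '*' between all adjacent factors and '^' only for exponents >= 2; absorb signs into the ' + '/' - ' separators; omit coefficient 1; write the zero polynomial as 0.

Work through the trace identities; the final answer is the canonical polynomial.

use: tr(b a^-1) = tr(b) * tr(a) - tr(b a)  (eliminate a^-1) = x*y - z
tr(b a^-2) = tr(b a^-1) * tr(a) - tr(b)  (eliminate a^-1) = x^2*y - x*z - y
tr(b a^-3) = tr(b a^-2) * tr(a) - tr(b a^-1)  (eliminate a^-1) = x^3*y - x^2*z - 2*x*y + z

x^3*y - x^2*z - 2*x*y + z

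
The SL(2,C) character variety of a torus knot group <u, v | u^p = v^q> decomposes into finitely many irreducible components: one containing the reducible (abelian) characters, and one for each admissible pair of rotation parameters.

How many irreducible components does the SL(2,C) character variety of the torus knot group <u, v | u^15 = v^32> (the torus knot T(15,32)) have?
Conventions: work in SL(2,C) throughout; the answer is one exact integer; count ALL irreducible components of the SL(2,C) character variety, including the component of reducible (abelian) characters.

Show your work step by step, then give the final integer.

218

Gamma = < u, v | u^15 = v^32 > (torus knot T(15,32)); the central element u^15 = v^32 acts as +I or -I in any irreducible SL(2,C) representation.
So on each irreducible component the traces are pinned: tr(u) = 2*cos(pi*alpha/15) with 1 <= alpha <= 14, tr(v) = 2*cos(pi*beta/32) with 1 <= beta <= 31.
Consistency of u^15 = (-1)^alpha I with v^32 = (-1)^beta I forces alpha = beta (mod 2).
count pairs: odd alpha (7 choices) x odd beta (16), plus even alpha (7) x even beta (15): 7*16 + 7*15 = 217.
That is 217 components of irreducible characters, and with the reducible (abelian) component the total is 218.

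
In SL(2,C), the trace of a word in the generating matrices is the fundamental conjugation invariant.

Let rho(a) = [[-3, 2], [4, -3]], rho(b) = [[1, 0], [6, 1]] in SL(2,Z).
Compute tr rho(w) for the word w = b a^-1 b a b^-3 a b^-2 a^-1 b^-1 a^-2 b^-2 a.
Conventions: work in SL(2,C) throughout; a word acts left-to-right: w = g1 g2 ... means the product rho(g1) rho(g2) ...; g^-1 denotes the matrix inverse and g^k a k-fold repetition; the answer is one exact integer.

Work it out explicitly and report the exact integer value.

128566722

rho(b) = [[1, 0], [6, 1]]
... * rho(a^-1) = [[-3, -2], [-4, -3]]  ->  [[-3, -2], [-22, -15]]
... * rho(b) = [[1, 0], [6, 1]]  ->  [[-15, -2], [-112, -15]]
... * rho(a) = [[-3, 2], [4, -3]]  ->  [[37, -24], [276, -179]]
... * rho(b^-1) = [[1, 0], [-6, 1]]  ->  [[181, -24], [1350, -179]]
... * rho(b^-1) = [[1, 0], [-6, 1]]  ->  [[325, -24], [2424, -179]]
... * rho(b^-1) = [[1, 0], [-6, 1]]  ->  [[469, -24], [3498, -179]]
... * rho(a) = [[-3, 2], [4, -3]]  ->  [[-1503, 1010], [-11210, 7533]]
... * rho(b^-1) = [[1, 0], [-6, 1]]  ->  [[-7563, 1010], [-56408, 7533]]
... * rho(b^-1) = [[1, 0], [-6, 1]]  ->  [[-13623, 1010], [-101606, 7533]]
... * rho(a^-1) = [[-3, -2], [-4, -3]]  ->  [[36829, 24216], [274686, 180613]]
... * rho(b^-1) = [[1, 0], [-6, 1]]  ->  [[-108467, 24216], [-808992, 180613]]
... * rho(a^-1) = [[-3, -2], [-4, -3]]  ->  [[228537, 144286], [1704524, 1076145]]
... * rho(a^-1) = [[-3, -2], [-4, -3]]  ->  [[-1262755, -889932], [-9418152, -6637483]]
... * rho(b^-1) = [[1, 0], [-6, 1]]  ->  [[4076837, -889932], [30406746, -6637483]]
... * rho(b^-1) = [[1, 0], [-6, 1]]  ->  [[9416429, -889932], [70231644, -6637483]]
... * rho(a) = [[-3, 2], [4, -3]]  ->  [[-31809015, 21502654], [-237244864, 160375737]]
tr = -31809015 + 160375737 = 128566722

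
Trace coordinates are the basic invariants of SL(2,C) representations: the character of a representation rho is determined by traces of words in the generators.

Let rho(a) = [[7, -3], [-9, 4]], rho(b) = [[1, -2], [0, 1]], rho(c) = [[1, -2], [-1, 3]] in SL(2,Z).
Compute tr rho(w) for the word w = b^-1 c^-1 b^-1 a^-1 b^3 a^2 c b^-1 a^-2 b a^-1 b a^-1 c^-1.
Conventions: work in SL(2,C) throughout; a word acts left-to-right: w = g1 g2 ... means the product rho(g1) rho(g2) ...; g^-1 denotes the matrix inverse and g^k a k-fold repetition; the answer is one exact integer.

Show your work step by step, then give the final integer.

345614202

rho(b^-1) = [[1, 2], [0, 1]]
... * rho(c^-1) = [[3, 2], [1, 1]]  ->  [[5, 4], [1, 1]]
... * rho(b^-1) = [[1, 2], [0, 1]]  ->  [[5, 14], [1, 3]]
... * rho(a^-1) = [[4, 3], [9, 7]]  ->  [[146, 113], [31, 24]]
... * rho(b) = [[1, -2], [0, 1]]  ->  [[146, -179], [31, -38]]
... * rho(b) = [[1, -2], [0, 1]]  ->  [[146, -471], [31, -100]]
... * rho(b) = [[1, -2], [0, 1]]  ->  [[146, -763], [31, -162]]
... * rho(a) = [[7, -3], [-9, 4]]  ->  [[7889, -3490], [1675, -741]]
... * rho(a) = [[7, -3], [-9, 4]]  ->  [[86633, -37627], [18394, -7989]]
... * rho(c) = [[1, -2], [-1, 3]]  ->  [[124260, -286147], [26383, -60755]]
... * rho(b^-1) = [[1, 2], [0, 1]]  ->  [[124260, -37627], [26383, -7989]]
... * rho(a^-1) = [[4, 3], [9, 7]]  ->  [[158397, 109391], [33631, 23226]]
... * rho(a^-1) = [[4, 3], [9, 7]]  ->  [[1618107, 1240928], [343558, 263475]]
... * rho(b) = [[1, -2], [0, 1]]  ->  [[1618107, -1995286], [343558, -423641]]
... * rho(a^-1) = [[4, 3], [9, 7]]  ->  [[-11485146, -9112681], [-2438537, -1934813]]
... * rho(b) = [[1, -2], [0, 1]]  ->  [[-11485146, 13857611], [-2438537, 2942261]]
... * rho(a^-1) = [[4, 3], [9, 7]]  ->  [[78777915, 62547839], [16726201, 13280216]]
... * rho(c^-1) = [[3, 2], [1, 1]]  ->  [[298881584, 220103669], [63458819, 46732618]]
tr = 298881584 + 46732618 = 345614202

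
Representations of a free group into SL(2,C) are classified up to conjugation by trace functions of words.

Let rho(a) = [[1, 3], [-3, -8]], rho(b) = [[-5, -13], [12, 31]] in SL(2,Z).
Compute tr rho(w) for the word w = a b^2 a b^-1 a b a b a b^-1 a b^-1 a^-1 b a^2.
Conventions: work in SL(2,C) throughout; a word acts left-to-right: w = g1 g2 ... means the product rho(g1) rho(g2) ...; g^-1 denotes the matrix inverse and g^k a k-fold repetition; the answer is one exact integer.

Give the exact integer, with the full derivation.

-53218715197

rho(a) = [[1, 3], [-3, -8]]
... * rho(b) = [[-5, -13], [12, 31]]  ->  [[31, 80], [-81, -209]]
... * rho(b) = [[-5, -13], [12, 31]]  ->  [[805, 2077], [-2103, -5426]]
... * rho(a) = [[1, 3], [-3, -8]]  ->  [[-5426, -14201], [14175, 37099]]
... * rho(b^-1) = [[31, 13], [-12, -5]]  ->  [[2206, 467], [-5763, -1220]]
... * rho(a) = [[1, 3], [-3, -8]]  ->  [[805, 2882], [-2103, -7529]]
... * rho(b) = [[-5, -13], [12, 31]]  ->  [[30559, 78877], [-79833, -206060]]
... * rho(a) = [[1, 3], [-3, -8]]  ->  [[-206072, -539339], [538347, 1408981]]
... * rho(b) = [[-5, -13], [12, 31]]  ->  [[-5441708, -14040573], [14216037, 36679900]]
... * rho(a) = [[1, 3], [-3, -8]]  ->  [[36680011, 95999460], [-95823663, -250791089]]
... * rho(b^-1) = [[31, 13], [-12, -5]]  ->  [[-14913179, -3157157], [38959515, 8247826]]
... * rho(a) = [[1, 3], [-3, -8]]  ->  [[-5441708, -19482281], [14216037, 50895937]]
... * rho(b^-1) = [[31, 13], [-12, -5]]  ->  [[65094424, 26669201], [-170054097, -69671204]]
... * rho(a^-1) = [[-8, -3], [3, 1]]  ->  [[-440747789, -168614071], [1151419164, 440491087]]
... * rho(b) = [[-5, -13], [12, 31]]  ->  [[180370093, 502685056], [-471202776, -1313225435]]
... * rho(a) = [[1, 3], [-3, -8]]  ->  [[-1327685075, -3480370169], [3468473529, 9092195152]]
... * rho(a) = [[1, 3], [-3, -8]]  ->  [[9113425432, 23859906127], [-23808111927, -62332140629]]
tr = 9113425432 + -62332140629 = -53218715197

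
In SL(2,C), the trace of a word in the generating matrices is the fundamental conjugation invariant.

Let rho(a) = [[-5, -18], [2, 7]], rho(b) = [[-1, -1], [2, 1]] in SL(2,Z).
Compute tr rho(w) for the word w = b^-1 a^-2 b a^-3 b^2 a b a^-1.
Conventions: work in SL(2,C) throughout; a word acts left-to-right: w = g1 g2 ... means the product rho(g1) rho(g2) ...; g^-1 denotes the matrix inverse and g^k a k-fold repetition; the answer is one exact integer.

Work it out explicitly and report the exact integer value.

rho(b^-1) = [[1, 1], [-2, -1]]
... * rho(a^-1) = [[7, 18], [-2, -5]]  ->  [[5, 13], [-12, -31]]
... * rho(a^-1) = [[7, 18], [-2, -5]]  ->  [[9, 25], [-22, -61]]
... * rho(b) = [[-1, -1], [2, 1]]  ->  [[41, 16], [-100, -39]]
... * rho(a^-1) = [[7, 18], [-2, -5]]  ->  [[255, 658], [-622, -1605]]
... * rho(a^-1) = [[7, 18], [-2, -5]]  ->  [[469, 1300], [-1144, -3171]]
... * rho(a^-1) = [[7, 18], [-2, -5]]  ->  [[683, 1942], [-1666, -4737]]
... * rho(b) = [[-1, -1], [2, 1]]  ->  [[3201, 1259], [-7808, -3071]]
... * rho(b) = [[-1, -1], [2, 1]]  ->  [[-683, -1942], [1666, 4737]]
... * rho(a) = [[-5, -18], [2, 7]]  ->  [[-469, -1300], [1144, 3171]]
... * rho(b) = [[-1, -1], [2, 1]]  ->  [[-2131, -831], [5198, 2027]]
... * rho(a^-1) = [[7, 18], [-2, -5]]  ->  [[-13255, -34203], [32332, 83429]]
tr = -13255 + 83429 = 70174

70174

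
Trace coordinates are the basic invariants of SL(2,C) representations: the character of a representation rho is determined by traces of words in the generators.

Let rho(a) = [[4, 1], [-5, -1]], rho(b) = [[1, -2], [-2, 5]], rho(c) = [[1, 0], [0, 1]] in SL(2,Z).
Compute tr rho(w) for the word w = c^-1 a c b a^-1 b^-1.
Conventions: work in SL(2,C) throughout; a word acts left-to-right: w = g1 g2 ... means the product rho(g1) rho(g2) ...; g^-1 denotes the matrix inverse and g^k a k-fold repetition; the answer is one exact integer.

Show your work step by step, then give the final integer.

-34

rho(c^-1) = [[1, 0], [0, 1]]
... * rho(a) = [[4, 1], [-5, -1]]  ->  [[4, 1], [-5, -1]]
... * rho(c) = [[1, 0], [0, 1]]  ->  [[4, 1], [-5, -1]]
... * rho(b) = [[1, -2], [-2, 5]]  ->  [[2, -3], [-3, 5]]
... * rho(a^-1) = [[-1, -1], [5, 4]]  ->  [[-17, -14], [28, 23]]
... * rho(b^-1) = [[5, 2], [2, 1]]  ->  [[-113, -48], [186, 79]]
tr = -113 + 79 = -34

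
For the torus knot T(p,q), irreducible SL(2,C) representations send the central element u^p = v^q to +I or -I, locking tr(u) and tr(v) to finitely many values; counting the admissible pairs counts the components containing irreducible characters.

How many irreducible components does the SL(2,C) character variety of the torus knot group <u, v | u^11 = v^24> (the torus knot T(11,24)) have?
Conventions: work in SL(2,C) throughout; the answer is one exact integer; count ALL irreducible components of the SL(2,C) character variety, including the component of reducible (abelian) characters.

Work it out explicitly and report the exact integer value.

116

In the torus knot group T(11,24), u^11 = v^24 is central, so an irreducible representation sends it to +I or -I (Schur).
On an irreducible component, tr(u) is locked at 2*cos(pi*alpha/11) for some alpha in 1..10, and tr(v) at 2*cos(pi*beta/24) for some beta in 1..23.
The two central values (-1)^alpha I and (-1)^beta I must be the same matrix, so alpha and beta share a parity.
count pairs: odd alpha (5 choices) x odd beta (12), plus even alpha (5) x even beta (11): 5*12 + 5*11 = 115.
Total: 115 irreducible-character components + 1 reducible (abelian) component = 116.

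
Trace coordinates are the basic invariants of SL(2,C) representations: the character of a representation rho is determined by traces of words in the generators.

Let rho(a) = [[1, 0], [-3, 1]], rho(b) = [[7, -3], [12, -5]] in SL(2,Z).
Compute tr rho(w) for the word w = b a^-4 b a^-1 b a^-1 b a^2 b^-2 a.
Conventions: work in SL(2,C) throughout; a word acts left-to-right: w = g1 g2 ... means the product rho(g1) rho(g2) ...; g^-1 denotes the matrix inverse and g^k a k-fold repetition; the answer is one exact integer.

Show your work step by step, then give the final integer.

576668

rho(b) = [[7, -3], [12, -5]]
... * rho(a^-1) = [[1, 0], [3, 1]]  ->  [[-2, -3], [-3, -5]]
... * rho(a^-1) = [[1, 0], [3, 1]]  ->  [[-11, -3], [-18, -5]]
... * rho(a^-1) = [[1, 0], [3, 1]]  ->  [[-20, -3], [-33, -5]]
... * rho(a^-1) = [[1, 0], [3, 1]]  ->  [[-29, -3], [-48, -5]]
... * rho(b) = [[7, -3], [12, -5]]  ->  [[-239, 102], [-396, 169]]
... * rho(a^-1) = [[1, 0], [3, 1]]  ->  [[67, 102], [111, 169]]
... * rho(b) = [[7, -3], [12, -5]]  ->  [[1693, -711], [2805, -1178]]
... * rho(a^-1) = [[1, 0], [3, 1]]  ->  [[-440, -711], [-729, -1178]]
... * rho(b) = [[7, -3], [12, -5]]  ->  [[-11612, 4875], [-19239, 8077]]
... * rho(a) = [[1, 0], [-3, 1]]  ->  [[-26237, 4875], [-43470, 8077]]
... * rho(a) = [[1, 0], [-3, 1]]  ->  [[-40862, 4875], [-67701, 8077]]
... * rho(b^-1) = [[-5, 3], [-12, 7]]  ->  [[145810, -88461], [241581, -146564]]
... * rho(b^-1) = [[-5, 3], [-12, 7]]  ->  [[332482, -181797], [550863, -301205]]
... * rho(a) = [[1, 0], [-3, 1]]  ->  [[877873, -181797], [1454478, -301205]]
tr = 877873 + -301205 = 576668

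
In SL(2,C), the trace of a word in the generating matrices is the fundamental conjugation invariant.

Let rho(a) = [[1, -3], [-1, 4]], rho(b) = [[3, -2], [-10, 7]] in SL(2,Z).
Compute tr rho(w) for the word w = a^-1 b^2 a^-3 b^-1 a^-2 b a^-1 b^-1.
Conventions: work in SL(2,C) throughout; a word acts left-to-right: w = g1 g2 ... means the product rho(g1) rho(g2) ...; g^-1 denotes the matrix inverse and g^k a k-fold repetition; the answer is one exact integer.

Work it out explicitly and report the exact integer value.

1043420663

rho(a^-1) = [[4, 3], [1, 1]]
... * rho(b) = [[3, -2], [-10, 7]]  ->  [[-18, 13], [-7, 5]]
... * rho(b) = [[3, -2], [-10, 7]]  ->  [[-184, 127], [-71, 49]]
... * rho(a^-1) = [[4, 3], [1, 1]]  ->  [[-609, -425], [-235, -164]]
... * rho(a^-1) = [[4, 3], [1, 1]]  ->  [[-2861, -2252], [-1104, -869]]
... * rho(a^-1) = [[4, 3], [1, 1]]  ->  [[-13696, -10835], [-5285, -4181]]
... * rho(b^-1) = [[7, 2], [10, 3]]  ->  [[-204222, -59897], [-78805, -23113]]
... * rho(a^-1) = [[4, 3], [1, 1]]  ->  [[-876785, -672563], [-338333, -259528]]
... * rho(a^-1) = [[4, 3], [1, 1]]  ->  [[-4179703, -3302918], [-1612860, -1274527]]
... * rho(b) = [[3, -2], [-10, 7]]  ->  [[20490071, -14761020], [7906690, -5695969]]
... * rho(a^-1) = [[4, 3], [1, 1]]  ->  [[67199264, 46709193], [25930791, 18024101]]
... * rho(b^-1) = [[7, 2], [10, 3]]  ->  [[937486778, 274526107], [361756547, 105933885]]
tr = 937486778 + 105933885 = 1043420663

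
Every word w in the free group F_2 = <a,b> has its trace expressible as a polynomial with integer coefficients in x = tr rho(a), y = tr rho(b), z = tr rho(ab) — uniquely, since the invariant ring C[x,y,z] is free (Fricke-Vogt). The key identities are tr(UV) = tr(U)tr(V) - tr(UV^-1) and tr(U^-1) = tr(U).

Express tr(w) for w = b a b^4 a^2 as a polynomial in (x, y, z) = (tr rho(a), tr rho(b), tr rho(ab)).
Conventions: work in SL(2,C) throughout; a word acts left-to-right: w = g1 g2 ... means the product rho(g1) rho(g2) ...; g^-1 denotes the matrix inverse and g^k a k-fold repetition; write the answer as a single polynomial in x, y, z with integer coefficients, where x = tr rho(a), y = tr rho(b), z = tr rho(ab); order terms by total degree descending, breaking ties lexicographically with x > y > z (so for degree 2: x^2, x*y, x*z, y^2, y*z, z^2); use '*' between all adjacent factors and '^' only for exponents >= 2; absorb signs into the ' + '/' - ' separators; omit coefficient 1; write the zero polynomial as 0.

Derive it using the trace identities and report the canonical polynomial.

trace(a b a b) = trace(b a) * trace(b a) - trace(1)   [split at repeated b] = z^2 - 2
trace(a b a) = trace(a) * trace(b a) - trace(b) = x*z - y
use: trace(b a b^2 a) = trace(b) * trace(a b a b) - trace(a b a) = y*z^2 - x*z - y
apply: trace(b a b) = trace(b) * trace(a b) - trace(a) = y*z - x
trace(b a b^2) = trace(b) * trace(b a b) - trace(b a) = y^2*z - x*y - z
trace(b a^2 b a b) = trace(a) * trace(b a b^2 a) - trace(b a b^2) = x*y*z^2 - x^2*z - y^2*z + z
trace(b a^2 b a) = trace(a) * trace(b a b a) - trace(b a b) = x*z^2 - y*z - x
use: trace(a^2 b a b^3) = trace(b) * trace(b a^2 b a b) - trace(b a^2 b a) = x*y^2*z^2 - x^2*y*z - y^3*z - x*z^2 + 2*y*z + x
use: trace(b a b^4 a^2) = trace(b) * trace(a^2 b a b^3) - trace(a^2 b a b^2) = x*y^3*z^2 - x^2*y^2*z - y^4*z - 2*x*y*z^2 + x^2*z + 3*y^2*z + x*y - z

x*y^3*z^2 - x^2*y^2*z - y^4*z - 2*x*y*z^2 + x^2*z + 3*y^2*z + x*y - z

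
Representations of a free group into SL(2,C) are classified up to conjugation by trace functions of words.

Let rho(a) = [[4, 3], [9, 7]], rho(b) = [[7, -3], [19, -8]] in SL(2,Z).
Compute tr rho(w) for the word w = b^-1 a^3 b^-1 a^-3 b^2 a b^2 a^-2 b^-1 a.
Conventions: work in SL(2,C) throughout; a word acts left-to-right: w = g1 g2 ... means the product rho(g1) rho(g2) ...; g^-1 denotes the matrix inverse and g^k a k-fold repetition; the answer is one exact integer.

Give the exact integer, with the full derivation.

rho(b^-1) = [[-8, 3], [-19, 7]]
... * rho(a) = [[4, 3], [9, 7]]  ->  [[-5, -3], [-13, -8]]
... * rho(a) = [[4, 3], [9, 7]]  ->  [[-47, -36], [-124, -95]]
... * rho(a) = [[4, 3], [9, 7]]  ->  [[-512, -393], [-1351, -1037]]
... * rho(b^-1) = [[-8, 3], [-19, 7]]  ->  [[11563, -4287], [30511, -11312]]
... * rho(a^-1) = [[7, -3], [-9, 4]]  ->  [[119524, -51837], [315385, -136781]]
... * rho(a^-1) = [[7, -3], [-9, 4]]  ->  [[1303201, -565920], [3438724, -1493279]]
... * rho(a^-1) = [[7, -3], [-9, 4]]  ->  [[14215687, -6173283], [37510579, -16289288]]
... * rho(b) = [[7, -3], [19, -8]]  ->  [[-17782568, 6739203], [-46922419, 17782567]]
... * rho(b) = [[7, -3], [19, -8]]  ->  [[3566881, -565920], [9411840, -1493279]]
... * rho(a) = [[4, 3], [9, 7]]  ->  [[9174244, 6739203], [24207849, 17782567]]
... * rho(b) = [[7, -3], [19, -8]]  ->  [[192264565, -81436356], [507323716, -214884083]]
... * rho(b) = [[7, -3], [19, -8]]  ->  [[-201438809, 74697153], [-531531565, 197101516]]
... * rho(a^-1) = [[7, -3], [-9, 4]]  ->  [[-2082346040, 903105039], [-5494634599, 2383000759]]
... * rho(a^-1) = [[7, -3], [-9, 4]]  ->  [[-22704367631, 9859458276], [-59909449024, 26015906833]]
... * rho(b^-1) = [[-8, 3], [-19, 7]]  ->  [[-5694766196, 903105039], [-15026637635, 2383000759]]
... * rho(a) = [[4, 3], [9, 7]]  ->  [[-14651119433, -10762563315], [-38659543709, -28398907592]]
tr = -14651119433 + -28398907592 = -43050027025

-43050027025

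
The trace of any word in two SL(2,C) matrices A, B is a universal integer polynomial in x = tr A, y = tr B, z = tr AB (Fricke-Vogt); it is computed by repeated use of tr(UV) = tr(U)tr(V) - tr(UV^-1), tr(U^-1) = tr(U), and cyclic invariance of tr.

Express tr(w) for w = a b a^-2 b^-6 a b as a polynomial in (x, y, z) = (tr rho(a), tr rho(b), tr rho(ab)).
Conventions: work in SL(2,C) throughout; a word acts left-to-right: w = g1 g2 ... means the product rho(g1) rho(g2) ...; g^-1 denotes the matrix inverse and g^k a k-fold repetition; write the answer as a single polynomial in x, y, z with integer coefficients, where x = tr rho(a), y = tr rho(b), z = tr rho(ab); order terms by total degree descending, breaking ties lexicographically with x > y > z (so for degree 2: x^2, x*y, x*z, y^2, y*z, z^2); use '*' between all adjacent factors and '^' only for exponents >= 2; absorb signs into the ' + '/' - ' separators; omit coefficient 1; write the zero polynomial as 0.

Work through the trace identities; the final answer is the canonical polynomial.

and trace(b a b) = trace(b) * trace(a b) - trace(a)   [square of b] = y*z - x
next, trace(b a b a) = trace(b a) * trace(b a) - trace(1)   [split at a repeated b] = z^2 - 2
trace(b a b a^-1) = trace(b a b) * trace(a) - trace(b a b a)   [inverse elimination on a] = x*y*z - x^2 - z^2 + 2
trace(a b a) = trace(a) * trace(b a) - trace(b)   [square of a] = x*z - y
and trace(b a b a b) = trace(b) * trace(a b a b) - trace(a b a)   [square of b] = y*z^2 - x*z - y
and trace(b a b a b a) = trace(a b) * trace(a b a b) - trace(a^-1 b^-1)   [split at a repeated a] = z^3 - 3*z
trace(b a b a b a^-1) = trace(b a b a b) * trace(a) - trace(b a b a b a)   [inverse elimination on a] = x*y*z^2 - x^2*z - z^3 - x*y + 3*z
trace(a b a b a^-2 b) = trace(b a b a b a^-1) * trace(a) - trace(b a b a b)   [inverse elimination on a] = x^2*y*z^2 - x^3*z - x*z^3 - x^2*y - y*z^2 + 4*x*z + y
and trace(a b a b a^-2 b^-1) = trace(a b a b a^-2) * trace(b) - trace(a b a b a^-2 b)   [inverse elimination on b] = -x^2*y*z^2 + x^3*z + x*y^2*z + x*z^3 - 4*x*z + y
trace(b^-1 a b a b a^-2 b^-1) = trace(a b a b a^-2 b^-1) * trace(b) - trace(a b a b a^-2)   [inverse elimination on b] = -x^2*y^2*z^2 + x^3*y*z + x*y^3*z + x*y*z^3 - 5*x*y*z + x^2 + y^2 + z^2 - 2
and trace(b^-1 a b a b a^-2 b^-2) = trace(b^-1 a b a b a^-2 b^-1) * trace(b) - trace(b^-1 a b a b a^-2)   [inverse elimination on b] = -x^2*y^3*z^2 + x^3*y^2*z + x*y^4*z + x*y^2*z^3 + x^2*y*z^2 - x^3*z - 6*x*y^2*z - x*z^3 + x^2*y + y^3 + y*z^2 + 4*x*z - 3*y
next, trace(b^-1 a b a b a^-2 b^-3) = trace(b^-1 a b a b a^-2 b^-2) * trace(b) - trace(b^-1 a b a b a^-2 b^-1)   [inverse elimination on b] = -x^2*y^4*z^2 + x^3*y^3*z + x*y^5*z + x*y^3*z^3 + 2*x^2*y^2*z^2 - 2*x^3*y*z - 7*x*y^3*z - 2*x*y*z^3 + x^2*y^2 + y^4 + y^2*z^2 + 9*x*y*z - x^2 - 4*y^2 - z^2 + 2
trace(b^-4 a b a b a^-2 b^-1) = trace(b^-1 a b a b a^-2 b^-3) * trace(b) - trace(b^-1 a b a b a^-2 b^-2)   [inverse elimination on b] = -x^2*y^5*z^2 + x^3*y^4*z + x*y^6*z + x*y^4*z^3 + 3*x^2*y^3*z^2 - 3*x^3*y^2*z - 8*x*y^4*z - 3*x*y^2*z^3 + x^2*y^3 - x^2*y*z^2 + y^5 + y^3*z^2 + x^3*z + 15*x*y^2*z + x*z^3 - 2*x^2*y - 5*y^3 - 2*y*z^2 - 4*x*z + 5*y
trace(a b a^-2 b^-6 a b) = trace(b^-4 a b a b a^-2 b^-1) * trace(b) - trace(b^-4 a b a b a^-2)   [inverse elimination on b] = -x^2*y^6*z^2 + x^3*y^5*z + x*y^7*z + x*y^5*z^3 + 4*x^2*y^4*z^2 - 4*x^3*y^3*z - 9*x*y^5*z - 4*x*y^3*z^3 + x^2*y^4 - 3*x^2*y^2*z^2 + y^6 + y^4*z^2 + 3*x^3*y*z + 22*x*y^3*z + 3*x*y*z^3 - 3*x^2*y^2 - 6*y^4 - 3*y^2*z^2 - 13*x*y*z + x^2 + 9*y^2 + z^2 - 2

-x^2*y^6*z^2 + x^3*y^5*z + x*y^7*z + x*y^5*z^3 + 4*x^2*y^4*z^2 - 4*x^3*y^3*z - 9*x*y^5*z - 4*x*y^3*z^3 + x^2*y^4 - 3*x^2*y^2*z^2 + y^6 + y^4*z^2 + 3*x^3*y*z + 22*x*y^3*z + 3*x*y*z^3 - 3*x^2*y^2 - 6*y^4 - 3*y^2*z^2 - 13*x*y*z + x^2 + 9*y^2 + z^2 - 2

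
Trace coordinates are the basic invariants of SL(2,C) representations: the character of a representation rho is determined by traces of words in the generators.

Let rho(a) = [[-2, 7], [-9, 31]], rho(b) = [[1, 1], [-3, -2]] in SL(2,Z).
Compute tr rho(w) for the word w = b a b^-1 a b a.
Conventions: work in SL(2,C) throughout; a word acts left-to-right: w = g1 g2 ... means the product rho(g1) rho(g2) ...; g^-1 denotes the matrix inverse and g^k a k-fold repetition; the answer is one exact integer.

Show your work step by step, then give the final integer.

rho(b) = [[1, 1], [-3, -2]]
... * rho(a) = [[-2, 7], [-9, 31]]  ->  [[-11, 38], [24, -83]]
... * rho(b^-1) = [[-2, -1], [3, 1]]  ->  [[136, 49], [-297, -107]]
... * rho(a) = [[-2, 7], [-9, 31]]  ->  [[-713, 2471], [1557, -5396]]
... * rho(b) = [[1, 1], [-3, -2]]  ->  [[-8126, -5655], [17745, 12349]]
... * rho(a) = [[-2, 7], [-9, 31]]  ->  [[67147, -232187], [-146631, 507034]]
tr = 67147 + 507034 = 574181

574181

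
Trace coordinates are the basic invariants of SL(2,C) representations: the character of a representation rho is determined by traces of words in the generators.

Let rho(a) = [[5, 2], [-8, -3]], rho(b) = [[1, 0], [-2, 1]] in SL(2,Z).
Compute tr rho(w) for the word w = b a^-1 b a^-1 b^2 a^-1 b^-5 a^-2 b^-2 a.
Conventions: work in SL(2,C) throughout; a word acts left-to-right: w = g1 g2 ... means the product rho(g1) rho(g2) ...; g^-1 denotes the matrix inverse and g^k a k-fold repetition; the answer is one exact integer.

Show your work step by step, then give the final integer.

-73550

rho(b) = [[1, 0], [-2, 1]]
... * rho(a^-1) = [[-3, -2], [8, 5]]  ->  [[-3, -2], [14, 9]]
... * rho(b) = [[1, 0], [-2, 1]]  ->  [[1, -2], [-4, 9]]
... * rho(a^-1) = [[-3, -2], [8, 5]]  ->  [[-19, -12], [84, 53]]
... * rho(b) = [[1, 0], [-2, 1]]  ->  [[5, -12], [-22, 53]]
... * rho(b) = [[1, 0], [-2, 1]]  ->  [[29, -12], [-128, 53]]
... * rho(a^-1) = [[-3, -2], [8, 5]]  ->  [[-183, -118], [808, 521]]
... * rho(b^-1) = [[1, 0], [2, 1]]  ->  [[-419, -118], [1850, 521]]
... * rho(b^-1) = [[1, 0], [2, 1]]  ->  [[-655, -118], [2892, 521]]
... * rho(b^-1) = [[1, 0], [2, 1]]  ->  [[-891, -118], [3934, 521]]
... * rho(b^-1) = [[1, 0], [2, 1]]  ->  [[-1127, -118], [4976, 521]]
... * rho(b^-1) = [[1, 0], [2, 1]]  ->  [[-1363, -118], [6018, 521]]
... * rho(a^-1) = [[-3, -2], [8, 5]]  ->  [[3145, 2136], [-13886, -9431]]
... * rho(a^-1) = [[-3, -2], [8, 5]]  ->  [[7653, 4390], [-33790, -19383]]
... * rho(b^-1) = [[1, 0], [2, 1]]  ->  [[16433, 4390], [-72556, -19383]]
... * rho(b^-1) = [[1, 0], [2, 1]]  ->  [[25213, 4390], [-111322, -19383]]
... * rho(a) = [[5, 2], [-8, -3]]  ->  [[90945, 37256], [-401546, -164495]]
tr = 90945 + -164495 = -73550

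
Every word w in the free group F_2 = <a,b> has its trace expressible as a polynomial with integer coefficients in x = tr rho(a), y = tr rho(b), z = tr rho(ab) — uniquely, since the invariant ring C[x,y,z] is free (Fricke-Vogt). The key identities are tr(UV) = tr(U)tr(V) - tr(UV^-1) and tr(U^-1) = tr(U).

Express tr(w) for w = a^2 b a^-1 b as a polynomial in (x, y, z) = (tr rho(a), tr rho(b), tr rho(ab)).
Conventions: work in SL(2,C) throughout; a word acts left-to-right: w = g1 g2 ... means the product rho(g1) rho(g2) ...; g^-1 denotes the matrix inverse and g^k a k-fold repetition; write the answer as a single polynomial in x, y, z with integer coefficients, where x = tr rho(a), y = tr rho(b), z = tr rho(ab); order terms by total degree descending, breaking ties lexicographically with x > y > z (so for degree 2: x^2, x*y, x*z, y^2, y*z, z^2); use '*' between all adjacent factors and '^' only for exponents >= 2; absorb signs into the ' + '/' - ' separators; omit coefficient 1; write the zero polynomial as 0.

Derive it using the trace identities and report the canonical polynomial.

x^2*y*z - x^3 - x*y^2 - x*z^2 + y*z + 3*x

trace(b^2 a) = trace(b) * trace(a b) - trace(a) = y*z - x
trace(b^2) = trace(b) * trace(b) - trace(1) = y^2 - 2
apply: trace(b a^2 b) = trace(a) * trace(b^2 a) - trace(b^2) = x*y*z - x^2 - y^2 + 2
trace(b a b a) = trace(b a) * trace(b a) - trace(1)   [split at repeated b] = z^2 - 2
trace(b a^2 b a) = trace(a) * trace(b a b a) - trace(b a b) = x*z^2 - y*z - x
trace(a^2 b a^-1 b) = trace(b a^2 b) * trace(a) - trace(b a^2 b a) = x^2*y*z - x^3 - x*y^2 - x*z^2 + y*z + 3*x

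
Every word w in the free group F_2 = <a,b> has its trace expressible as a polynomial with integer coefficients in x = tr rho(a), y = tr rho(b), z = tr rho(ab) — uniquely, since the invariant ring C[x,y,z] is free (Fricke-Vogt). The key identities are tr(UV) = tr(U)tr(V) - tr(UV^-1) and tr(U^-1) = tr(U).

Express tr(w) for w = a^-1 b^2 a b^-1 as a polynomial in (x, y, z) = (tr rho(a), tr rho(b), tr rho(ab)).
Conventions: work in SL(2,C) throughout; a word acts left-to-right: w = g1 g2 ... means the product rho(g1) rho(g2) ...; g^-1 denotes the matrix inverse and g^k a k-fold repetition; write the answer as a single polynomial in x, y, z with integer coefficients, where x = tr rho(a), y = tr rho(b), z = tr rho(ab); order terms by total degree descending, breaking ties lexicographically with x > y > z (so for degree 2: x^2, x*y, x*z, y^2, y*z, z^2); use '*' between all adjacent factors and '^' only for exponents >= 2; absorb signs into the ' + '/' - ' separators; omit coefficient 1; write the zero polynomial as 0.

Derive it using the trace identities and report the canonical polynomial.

so trace(a^2 b) = trace(a)*trace(b a) - trace(b)   [square of a] = x*z - y
so trace(a^2) = trace(a)*trace(a) - trace(1)   [square of a] = x^2 - 2
so trace(a b^2 a) = trace(b)*trace(a^2 b) - trace(a^2)   [square of b] = x*y*z - x^2 - y^2 + 2
reduce: trace(a b a b) = trace(b a)*trace(b a) - trace(1)   [split at a repeated b] = z^2 - 2
reduce: trace(a b^2 a b) = trace(b)*trace(a b a b) - trace(a b a)   [square of b] = y*z^2 - x*z - y
trace(b^2 a b^-1 a) = trace(a b^2 a)*trace(b) - trace(a b^2 a b)   [inverse elimination on b] = x*y^2*z - x^2*y - y^3 - y*z^2 + x*z + 3*y
reduce: trace(a^-1 b^2 a b^-1) = trace(b^2 a b^-1)*trace(a) - trace(b^2 a b^-1 a)   [inverse elimination on a] = -x*y^2*z + x^2*y + y^3 + y*z^2 - 3*y

-x*y^2*z + x^2*y + y^3 + y*z^2 - 3*y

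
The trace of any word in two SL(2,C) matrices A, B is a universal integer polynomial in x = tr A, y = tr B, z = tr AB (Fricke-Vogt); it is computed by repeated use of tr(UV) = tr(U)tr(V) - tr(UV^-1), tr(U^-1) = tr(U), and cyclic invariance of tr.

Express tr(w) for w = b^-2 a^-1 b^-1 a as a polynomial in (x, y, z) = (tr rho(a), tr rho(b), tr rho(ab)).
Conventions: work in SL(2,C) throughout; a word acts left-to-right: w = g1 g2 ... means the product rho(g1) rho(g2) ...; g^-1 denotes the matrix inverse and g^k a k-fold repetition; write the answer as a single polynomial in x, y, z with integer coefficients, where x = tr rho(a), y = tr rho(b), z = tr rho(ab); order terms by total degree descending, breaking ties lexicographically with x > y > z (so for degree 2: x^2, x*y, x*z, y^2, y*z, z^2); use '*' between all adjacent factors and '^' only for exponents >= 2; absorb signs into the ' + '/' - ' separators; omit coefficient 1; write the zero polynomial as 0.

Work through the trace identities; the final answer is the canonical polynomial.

use: tr(b^-1) = tr(b) = y
tr(b^-2) = tr(b^-1)*tr(b) - tr(1)   [inverse elimination on b] = y^2 - 2
use: tr(a b a) = tr(a)*tr(b a) - tr(b)   [square of a] = x*z - y
tr(a b a b) = tr(a b)*tr(a b) - tr(1)   [split at a repeated a] = z^2 - 2
tr(b a b^-1 a) = tr(a b a)*tr(b) - tr(a b a b)   [inverse elimination on b] = x*y*z - y^2 - z^2 + 2
tr(b^-1 a^-1 b a) = tr(b a b^-1)*tr(a) - tr(b a b^-1 a)   [inverse elimination on a] = -x*y*z + x^2 + y^2 + z^2 - 2
apply: tr(a b^-2 a^-1 b) = tr(b^-1 a^-1 b a)*tr(b) - tr(b^-1 a^-1 b a b)   [inverse elimination on b] = -x*y^2*z + x^2*y + y^3 + y*z^2 - 3*y
tr(b^-2 a^-1 b^-1 a) = tr(a b^-2 a^-1)*tr(b) - tr(a b^-2 a^-1 b)   [inverse elimination on b] = x*y^2*z - x^2*y - y*z^2 + y

x*y^2*z - x^2*y - y*z^2 + y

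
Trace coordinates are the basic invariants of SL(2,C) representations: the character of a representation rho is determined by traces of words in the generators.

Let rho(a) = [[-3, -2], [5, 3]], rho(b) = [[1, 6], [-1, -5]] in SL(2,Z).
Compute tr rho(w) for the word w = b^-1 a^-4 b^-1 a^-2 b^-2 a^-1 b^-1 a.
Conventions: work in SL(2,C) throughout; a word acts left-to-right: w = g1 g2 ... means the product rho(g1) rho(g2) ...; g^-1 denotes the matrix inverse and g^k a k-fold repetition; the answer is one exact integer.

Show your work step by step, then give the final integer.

rho(b^-1) = [[-5, -6], [1, 1]]
... * rho(a^-1) = [[3, 2], [-5, -3]]  ->  [[15, 8], [-2, -1]]
... * rho(a^-1) = [[3, 2], [-5, -3]]  ->  [[5, 6], [-1, -1]]
... * rho(a^-1) = [[3, 2], [-5, -3]]  ->  [[-15, -8], [2, 1]]
... * rho(a^-1) = [[3, 2], [-5, -3]]  ->  [[-5, -6], [1, 1]]
... * rho(b^-1) = [[-5, -6], [1, 1]]  ->  [[19, 24], [-4, -5]]
... * rho(a^-1) = [[3, 2], [-5, -3]]  ->  [[-63, -34], [13, 7]]
... * rho(a^-1) = [[3, 2], [-5, -3]]  ->  [[-19, -24], [4, 5]]
... * rho(b^-1) = [[-5, -6], [1, 1]]  ->  [[71, 90], [-15, -19]]
... * rho(b^-1) = [[-5, -6], [1, 1]]  ->  [[-265, -336], [56, 71]]
... * rho(a^-1) = [[3, 2], [-5, -3]]  ->  [[885, 478], [-187, -101]]
... * rho(b^-1) = [[-5, -6], [1, 1]]  ->  [[-3947, -4832], [834, 1021]]
... * rho(a) = [[-3, -2], [5, 3]]  ->  [[-12319, -6602], [2603, 1395]]
tr = -12319 + 1395 = -10924

-10924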